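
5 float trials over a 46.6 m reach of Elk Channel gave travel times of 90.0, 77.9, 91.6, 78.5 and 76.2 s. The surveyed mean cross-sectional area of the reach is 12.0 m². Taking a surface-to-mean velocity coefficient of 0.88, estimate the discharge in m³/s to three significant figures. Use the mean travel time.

5.94 m³/s

t̄ = (90.0 + 77.9 + 91.6 + 78.5 + 76.2) / 5 = 82.84 s
v_surface = L / t̄ = 46.6 / 82.84 = 0.5625 m/s
v_mean = 0.88 × 0.5625 = 0.4950 m/s
Q = A × v_mean = 12.0 × 0.4950 = 5.940 m³/s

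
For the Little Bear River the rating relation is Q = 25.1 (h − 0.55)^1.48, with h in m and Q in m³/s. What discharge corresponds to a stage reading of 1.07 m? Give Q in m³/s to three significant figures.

9.54 m³/s

Q = 25.1 × (1.07 − 0.55)^1.48 = 25.1 × 0.52^1.48 = 9.536 m³/s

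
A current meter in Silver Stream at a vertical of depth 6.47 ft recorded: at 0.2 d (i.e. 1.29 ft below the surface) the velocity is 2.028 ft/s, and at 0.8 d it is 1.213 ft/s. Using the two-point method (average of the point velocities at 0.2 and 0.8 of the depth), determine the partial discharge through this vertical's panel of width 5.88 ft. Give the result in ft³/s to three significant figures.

v̄ = (2.028 + 1.213) / 2 = 1.621 ft/s
q = v̄ × d × w = 1.621 × 6.47 × 5.88 = 61.65 ft³/s

61.6 ft³/s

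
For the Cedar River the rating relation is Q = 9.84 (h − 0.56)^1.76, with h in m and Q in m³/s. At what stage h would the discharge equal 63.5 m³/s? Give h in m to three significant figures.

3.44 m

h − h₀ = (Q/C)^(1/b) = (63.5/9.84)^(1/1.76) = 2.885 m
h = 0.56 + 2.885 = 3.445 m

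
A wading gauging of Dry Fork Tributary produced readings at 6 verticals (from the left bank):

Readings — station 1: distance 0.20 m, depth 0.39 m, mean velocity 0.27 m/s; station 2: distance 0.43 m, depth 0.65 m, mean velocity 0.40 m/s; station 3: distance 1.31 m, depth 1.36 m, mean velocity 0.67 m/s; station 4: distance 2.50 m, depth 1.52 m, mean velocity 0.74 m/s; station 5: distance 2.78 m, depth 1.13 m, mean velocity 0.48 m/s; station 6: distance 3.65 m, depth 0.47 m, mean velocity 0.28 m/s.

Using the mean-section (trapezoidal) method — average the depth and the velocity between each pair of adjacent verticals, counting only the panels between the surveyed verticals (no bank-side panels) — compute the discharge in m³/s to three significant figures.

2.21 m³/s

Panel 1-2: Δb = 0.23 m, d̄ = (0.39+0.65)/2 = 0.52, v̄ = (0.27+0.40)/2 = 0.335 → q = 0.23×0.52×0.335 = 0.04007 m³/s
Panel 2-3: Δb = 0.88 m, d̄ = (0.65+1.36)/2 = 1.005, v̄ = (0.40+0.67)/2 = 0.535 → q = 0.88×1.005×0.535 = 0.4732 m³/s
Panel 3-4: Δb = 1.19 m, d̄ = (1.36+1.52)/2 = 1.44, v̄ = (0.67+0.74)/2 = 0.705 → q = 1.19×1.44×0.705 = 1.208 m³/s
Panel 4-5: Δb = 0.28 m, d̄ = (1.52+1.13)/2 = 1.325, v̄ = (0.74+0.48)/2 = 0.61 → q = 0.28×1.325×0.61 = 0.2263 m³/s
Panel 5-6: Δb = 0.87 m, d̄ = (1.13+0.47)/2 = 0.8, v̄ = (0.48+0.28)/2 = 0.38 → q = 0.87×0.8×0.38 = 0.2645 m³/s
Q = Σ q = 2.212 m³/s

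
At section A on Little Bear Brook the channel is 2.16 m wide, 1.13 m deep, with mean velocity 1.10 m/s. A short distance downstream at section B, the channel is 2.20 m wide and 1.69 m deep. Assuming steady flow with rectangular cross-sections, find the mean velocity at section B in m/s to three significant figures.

Q = A₁V₁ = (2.16×1.13) × 1.10 = 2.685 m³/s
A₂ = 2.20 × 1.69 = 3.718 m²
V₂ = Q/A₂ = 2.685/3.718 = 0.7221 m/s

0.722 m/s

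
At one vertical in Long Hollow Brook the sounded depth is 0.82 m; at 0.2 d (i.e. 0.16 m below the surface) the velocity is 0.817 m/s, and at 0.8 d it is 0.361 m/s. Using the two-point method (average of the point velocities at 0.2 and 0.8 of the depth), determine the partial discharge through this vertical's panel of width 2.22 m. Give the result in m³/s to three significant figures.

1.07 m³/s

v̄ = (0.817 + 0.361) / 2 = 0.5890 m/s
q = v̄ × d × w = 0.5890 × 0.82 × 2.22 = 1.072 m³/s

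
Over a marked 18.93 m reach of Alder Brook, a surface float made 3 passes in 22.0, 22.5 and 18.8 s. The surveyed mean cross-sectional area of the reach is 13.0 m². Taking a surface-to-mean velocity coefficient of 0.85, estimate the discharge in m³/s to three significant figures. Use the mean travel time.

t̄ = (22.0 + 22.5 + 18.8) / 3 = 21.1 s
v_surface = L / t̄ = 18.93 / 21.1 = 0.8972 m/s
v_mean = 0.85 × 0.8972 = 0.7626 m/s
Q = A × v_mean = 13.0 × 0.7626 = 9.914 m³/s

9.91 m³/s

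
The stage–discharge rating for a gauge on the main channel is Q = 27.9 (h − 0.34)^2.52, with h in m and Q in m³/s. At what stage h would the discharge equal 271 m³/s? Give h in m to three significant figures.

2.80 m

h − h₀ = (Q/C)^(1/b) = (271/27.9)^(1/2.52) = 2.465 m
h = 0.34 + 2.465 = 2.805 m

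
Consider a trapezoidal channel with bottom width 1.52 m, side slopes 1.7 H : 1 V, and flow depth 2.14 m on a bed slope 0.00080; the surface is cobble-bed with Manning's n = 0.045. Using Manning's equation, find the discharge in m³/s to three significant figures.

A = (b + z·y)·y = (1.52 + 1.7×2.14)×2.14 = 11.04 m²
P = b + 2y√(1+z²) = 1.52 + 2×2.14×√(1+1.7²) = 9.961 m
R = A/P = 11.04/9.961 = 1.108 m
Q = (1/n)·A·R^(2/3)·S^(1/2) = (1/0.045) × 11.04 × 1.108^(2/3) × 0.00080^(1/2) = 7.429 m³/s

7.43 m³/s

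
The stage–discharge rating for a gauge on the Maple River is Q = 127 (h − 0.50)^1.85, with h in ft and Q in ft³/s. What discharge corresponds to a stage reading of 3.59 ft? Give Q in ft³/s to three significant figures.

1020 ft³/s

Q = 127 × (3.59 − 0.50)^1.85 = 127 × 3.09^1.85 = 1024 ft³/s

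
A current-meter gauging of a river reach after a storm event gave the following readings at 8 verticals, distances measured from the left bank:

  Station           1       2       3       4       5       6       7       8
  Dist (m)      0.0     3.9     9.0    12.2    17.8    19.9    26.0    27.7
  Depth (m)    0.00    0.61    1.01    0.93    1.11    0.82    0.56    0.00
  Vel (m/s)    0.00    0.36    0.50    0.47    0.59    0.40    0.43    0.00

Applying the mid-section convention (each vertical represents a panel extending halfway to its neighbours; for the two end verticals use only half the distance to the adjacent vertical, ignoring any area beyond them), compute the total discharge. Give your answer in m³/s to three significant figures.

9.81 m³/s

w_2 = (9.0 − 0.0)/2 = 4.5 m; q_2 = 0.36 × 0.61 × 4.5 = 0.9882 m³/s
w_3 = (12.2 − 3.9)/2 = 4.15 m; q_3 = 0.50 × 1.01 × 4.15 = 2.096 m³/s
w_4 = (17.8 − 9.0)/2 = 4.4 m; q_4 = 0.47 × 0.93 × 4.4 = 1.923 m³/s
w_5 = (19.9 − 12.2)/2 = 3.85 m; q_5 = 0.59 × 1.11 × 3.85 = 2.521 m³/s
w_6 = (26.0 − 17.8)/2 = 4.1 m; q_6 = 0.40 × 0.82 × 4.1 = 1.345 m³/s
w_7 = (27.7 − 19.9)/2 = 3.9 m; q_7 = 0.43 × 0.56 × 3.9 = 0.9391 m³/s
Stations 1, 8 contribute zero (depth or velocity is 0).
Q = Σ qᵢ = 9.812 m³/s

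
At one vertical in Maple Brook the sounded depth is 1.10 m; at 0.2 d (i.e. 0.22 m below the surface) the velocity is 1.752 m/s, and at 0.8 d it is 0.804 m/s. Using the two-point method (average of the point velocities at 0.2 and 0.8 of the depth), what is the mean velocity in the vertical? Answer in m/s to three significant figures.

v̄ = (1.752 + 0.804) / 2 = 1.278 m/s

1.28 m/s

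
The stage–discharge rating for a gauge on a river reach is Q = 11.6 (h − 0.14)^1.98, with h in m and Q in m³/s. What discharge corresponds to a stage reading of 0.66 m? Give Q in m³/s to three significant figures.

3.18 m³/s

Q = 11.6 × (0.66 − 0.14)^1.98 = 11.6 × 0.52^1.98 = 3.178 m³/s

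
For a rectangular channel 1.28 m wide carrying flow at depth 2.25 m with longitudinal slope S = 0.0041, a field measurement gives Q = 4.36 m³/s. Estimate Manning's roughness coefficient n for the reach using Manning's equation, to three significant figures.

A = b·y = 1.28 × 2.25 = 2.880 m²
P = b + 2y = 1.28 + 2×2.25 = 5.780 m
R = A/P = 2.880/5.780 = 0.4983 m
n = (1/Q)·A·R^(2/3)·S^(1/2) = (1/4.36) × 2.880 × 0.6285 × 0.06403 = 0.02658

0.0266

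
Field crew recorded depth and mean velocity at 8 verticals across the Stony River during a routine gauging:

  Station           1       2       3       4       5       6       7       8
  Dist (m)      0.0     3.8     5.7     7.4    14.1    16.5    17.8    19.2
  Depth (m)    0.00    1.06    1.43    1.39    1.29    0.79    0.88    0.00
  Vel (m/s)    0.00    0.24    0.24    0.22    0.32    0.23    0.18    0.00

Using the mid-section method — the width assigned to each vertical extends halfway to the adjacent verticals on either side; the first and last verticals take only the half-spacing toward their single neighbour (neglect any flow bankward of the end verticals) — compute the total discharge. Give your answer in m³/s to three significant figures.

5.06 m³/s

w_2 = (5.7 − 0.0)/2 = 2.85 m; q_2 = 0.24 × 1.06 × 2.85 = 0.7250 m³/s
w_3 = (7.4 − 3.8)/2 = 1.8 m; q_3 = 0.24 × 1.43 × 1.8 = 0.6178 m³/s
w_4 = (14.1 − 5.7)/2 = 4.2 m; q_4 = 0.22 × 1.39 × 4.2 = 1.284 m³/s
w_5 = (16.5 − 7.4)/2 = 4.55 m; q_5 = 0.32 × 1.29 × 4.55 = 1.878 m³/s
w_6 = (17.8 − 14.1)/2 = 1.85 m; q_6 = 0.23 × 0.79 × 1.85 = 0.3361 m³/s
w_7 = (19.2 − 16.5)/2 = 1.35 m; q_7 = 0.18 × 0.88 × 1.35 = 0.2138 m³/s
Stations 1, 8 contribute zero (depth or velocity is 0).
Q = Σ qᵢ = 5.055 m³/s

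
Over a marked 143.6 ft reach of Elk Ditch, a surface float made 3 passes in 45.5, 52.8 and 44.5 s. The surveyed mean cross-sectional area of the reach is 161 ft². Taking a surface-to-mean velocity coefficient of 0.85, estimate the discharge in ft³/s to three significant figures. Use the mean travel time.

413 ft³/s

t̄ = (45.5 + 52.8 + 44.5) / 3 = 47.6 s
v_surface = L / t̄ = 143.6 / 47.6 = 3.017 ft/s
v_mean = 0.85 × 3.017 = 2.564 ft/s
Q = A × v_mean = 161 × 2.564 = 412.9 ft³/s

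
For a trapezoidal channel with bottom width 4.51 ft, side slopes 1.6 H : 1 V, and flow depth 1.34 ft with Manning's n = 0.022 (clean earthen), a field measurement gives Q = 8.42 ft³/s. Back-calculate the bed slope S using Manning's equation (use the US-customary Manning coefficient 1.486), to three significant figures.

A = (b + z·y)·y = (4.51 + 1.6×1.34)×1.34 = 8.916 ft²
P = b + 2y√(1+z²) = 4.51 + 2×1.34×√(1+1.6²) = 9.567 ft
R = A/P = 8.916/9.567 = 0.9320 ft
S = (Q·n / (1.486·A·R^(2/3)))² = (8.42×0.022 / (1.486×8.916×0.9542))² = 0.0002147

0.000215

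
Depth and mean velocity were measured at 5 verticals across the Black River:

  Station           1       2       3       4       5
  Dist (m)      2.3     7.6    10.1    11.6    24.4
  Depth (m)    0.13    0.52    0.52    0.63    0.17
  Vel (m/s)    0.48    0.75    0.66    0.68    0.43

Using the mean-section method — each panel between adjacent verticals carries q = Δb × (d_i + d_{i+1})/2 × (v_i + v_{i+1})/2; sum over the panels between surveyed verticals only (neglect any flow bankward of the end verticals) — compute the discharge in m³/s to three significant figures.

5.40 m³/s

Panel 1-2: Δb = 5.3 m, d̄ = (0.13+0.52)/2 = 0.325, v̄ = (0.48+0.75)/2 = 0.615 → q = 5.3×0.325×0.615 = 1.059 m³/s
Panel 2-3: Δb = 2.5 m, d̄ = (0.52+0.52)/2 = 0.52, v̄ = (0.75+0.66)/2 = 0.705 → q = 2.5×0.52×0.705 = 0.9165 m³/s
Panel 3-4: Δb = 1.5 m, d̄ = (0.52+0.63)/2 = 0.575, v̄ = (0.66+0.68)/2 = 0.67 → q = 1.5×0.575×0.67 = 0.5779 m³/s
Panel 4-5: Δb = 12.8 m, d̄ = (0.63+0.17)/2 = 0.4, v̄ = (0.68+0.43)/2 = 0.555 → q = 12.8×0.4×0.555 = 2.842 m³/s
Q = Σ q = 5.395 m³/s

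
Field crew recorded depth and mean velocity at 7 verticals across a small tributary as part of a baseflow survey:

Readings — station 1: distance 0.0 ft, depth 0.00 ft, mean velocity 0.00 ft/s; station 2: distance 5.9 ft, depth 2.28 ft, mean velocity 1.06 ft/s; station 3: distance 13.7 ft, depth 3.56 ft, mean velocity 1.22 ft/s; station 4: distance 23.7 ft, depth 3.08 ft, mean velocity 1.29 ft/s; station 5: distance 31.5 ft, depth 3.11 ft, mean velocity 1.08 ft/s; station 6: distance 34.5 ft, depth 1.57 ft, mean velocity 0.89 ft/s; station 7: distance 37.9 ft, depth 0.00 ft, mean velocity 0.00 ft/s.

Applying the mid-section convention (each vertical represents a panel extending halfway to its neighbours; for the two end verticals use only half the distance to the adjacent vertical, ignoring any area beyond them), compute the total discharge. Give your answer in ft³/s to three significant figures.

w_2 = (13.7 − 0.0)/2 = 6.85 ft; q_2 = 1.06 × 2.28 × 6.85 = 16.56 ft³/s
w_3 = (23.7 − 5.9)/2 = 8.9 ft; q_3 = 1.22 × 3.56 × 8.9 = 38.65 ft³/s
w_4 = (31.5 − 13.7)/2 = 8.9 ft; q_4 = 1.29 × 3.08 × 8.9 = 35.36 ft³/s
w_5 = (34.5 − 23.7)/2 = 5.4 ft; q_5 = 1.08 × 3.11 × 5.4 = 18.14 ft³/s
w_6 = (37.9 − 31.5)/2 = 3.2 ft; q_6 = 0.89 × 1.57 × 3.2 = 4.471 ft³/s
Stations 1, 7 contribute zero (depth or velocity is 0).
Q = Σ qᵢ = 113.2 ft³/s

113 ft³/s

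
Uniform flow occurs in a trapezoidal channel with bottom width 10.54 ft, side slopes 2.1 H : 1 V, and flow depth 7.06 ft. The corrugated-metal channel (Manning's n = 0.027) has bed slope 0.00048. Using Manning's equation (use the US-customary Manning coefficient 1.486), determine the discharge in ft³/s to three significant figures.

556 ft³/s

A = (b + z·y)·y = (10.54 + 2.1×7.06)×7.06 = 179.1 ft²
P = b + 2y√(1+z²) = 10.54 + 2×7.06×√(1+2.1²) = 43.38 ft
R = A/P = 179.1/43.38 = 4.128 ft
Q = (1.486/n)·A·R^(2/3)·S^(1/2) = (1.486/0.027) × 179.1 × 4.128^(2/3) × 0.00048^(1/2) = 555.7 ft³/s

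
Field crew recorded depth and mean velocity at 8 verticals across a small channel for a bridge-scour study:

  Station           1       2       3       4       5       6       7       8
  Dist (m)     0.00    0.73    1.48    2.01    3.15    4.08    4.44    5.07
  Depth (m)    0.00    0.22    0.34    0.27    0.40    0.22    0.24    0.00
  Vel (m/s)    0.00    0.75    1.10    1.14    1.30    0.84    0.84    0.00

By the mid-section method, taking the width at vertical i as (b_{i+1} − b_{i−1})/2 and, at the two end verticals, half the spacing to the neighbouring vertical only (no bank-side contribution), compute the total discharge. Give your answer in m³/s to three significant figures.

w_2 = (1.48 − 0.00)/2 = 0.74 m; q_2 = 0.75 × 0.22 × 0.74 = 0.1221 m³/s
w_3 = (2.01 − 0.73)/2 = 0.64 m; q_3 = 1.10 × 0.34 × 0.64 = 0.2394 m³/s
w_4 = (3.15 − 1.48)/2 = 0.835 m; q_4 = 1.14 × 0.27 × 0.835 = 0.2570 m³/s
w_5 = (4.08 − 2.01)/2 = 1.035 m; q_5 = 1.30 × 0.40 × 1.035 = 0.5382 m³/s
w_6 = (4.44 − 3.15)/2 = 0.645 m; q_6 = 0.84 × 0.22 × 0.645 = 0.1192 m³/s
w_7 = (5.07 − 4.08)/2 = 0.495 m; q_7 = 0.84 × 0.24 × 0.495 = 0.09979 m³/s
Stations 1, 8 contribute zero (depth or velocity is 0).
Q = Σ qᵢ = 1.376 m³/s

1.38 m³/s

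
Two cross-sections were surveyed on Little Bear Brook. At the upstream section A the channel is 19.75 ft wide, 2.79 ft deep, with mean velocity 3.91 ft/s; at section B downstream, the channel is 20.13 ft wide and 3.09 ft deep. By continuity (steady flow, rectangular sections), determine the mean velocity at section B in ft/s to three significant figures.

Q = A₁V₁ = (19.75×2.79) × 3.91 = 215.5 ft³/s
A₂ = 20.13 × 3.09 = 62.20 ft²
V₂ = Q/A₂ = 215.5/62.20 = 3.464 ft/s

3.46 ft/s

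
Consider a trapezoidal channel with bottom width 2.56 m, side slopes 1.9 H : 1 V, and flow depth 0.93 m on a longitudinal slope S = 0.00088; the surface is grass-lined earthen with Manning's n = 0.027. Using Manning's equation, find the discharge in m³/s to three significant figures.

3.19 m³/s

A = (b + z·y)·y = (2.56 + 1.9×0.93)×0.93 = 4.024 m²
P = b + 2y√(1+z²) = 2.56 + 2×0.93×√(1+1.9²) = 6.554 m
R = A/P = 4.024/6.554 = 0.6140 m
Q = (1/n)·A·R^(2/3)·S^(1/2) = (1/0.027) × 4.024 × 0.6140^(2/3) × 0.00088^(1/2) = 3.194 m³/s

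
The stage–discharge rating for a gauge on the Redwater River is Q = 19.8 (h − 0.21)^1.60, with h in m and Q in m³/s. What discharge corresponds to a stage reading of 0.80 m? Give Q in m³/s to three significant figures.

Q = 19.8 × (0.80 − 0.21)^1.60 = 19.8 × 0.59^1.60 = 8.512 m³/s

8.51 m³/s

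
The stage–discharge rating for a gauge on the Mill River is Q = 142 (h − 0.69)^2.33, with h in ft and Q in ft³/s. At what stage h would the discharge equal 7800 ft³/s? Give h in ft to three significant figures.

6.27 ft

h − h₀ = (Q/C)^(1/b) = (7800/142)^(1/2.33) = 5.581 ft
h = 0.69 + 5.581 = 6.271 ft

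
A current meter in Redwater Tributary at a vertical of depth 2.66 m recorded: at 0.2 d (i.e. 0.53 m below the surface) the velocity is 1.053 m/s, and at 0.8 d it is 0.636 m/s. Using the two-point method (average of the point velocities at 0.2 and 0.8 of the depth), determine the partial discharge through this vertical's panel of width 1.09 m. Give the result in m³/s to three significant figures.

2.45 m³/s

v̄ = (1.053 + 0.636) / 2 = 0.8445 m/s
q = v̄ × d × w = 0.8445 × 2.66 × 1.09 = 2.449 m³/s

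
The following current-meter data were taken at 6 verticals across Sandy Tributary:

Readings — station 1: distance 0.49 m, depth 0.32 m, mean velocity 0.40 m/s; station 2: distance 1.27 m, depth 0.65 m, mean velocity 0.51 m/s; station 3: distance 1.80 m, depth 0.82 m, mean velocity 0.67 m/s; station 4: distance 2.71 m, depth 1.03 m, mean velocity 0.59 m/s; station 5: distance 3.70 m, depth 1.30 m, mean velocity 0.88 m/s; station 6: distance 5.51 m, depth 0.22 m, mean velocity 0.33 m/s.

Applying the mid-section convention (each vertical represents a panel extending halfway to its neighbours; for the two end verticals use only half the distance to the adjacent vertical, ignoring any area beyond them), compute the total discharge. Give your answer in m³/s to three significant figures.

w_1 = (1.27 − 0.49)/2 = 0.39 m; q_1 = 0.40 × 0.32 × 0.39 = 0.04992 m³/s
w_2 = (1.80 − 0.49)/2 = 0.655 m; q_2 = 0.51 × 0.65 × 0.655 = 0.2171 m³/s
w_3 = (2.71 − 1.27)/2 = 0.72 m; q_3 = 0.67 × 0.82 × 0.72 = 0.3956 m³/s
w_4 = (3.70 − 1.80)/2 = 0.95 m; q_4 = 0.59 × 1.03 × 0.95 = 0.5773 m³/s
w_5 = (5.51 − 2.71)/2 = 1.4 m; q_5 = 0.88 × 1.30 × 1.4 = 1.602 m³/s
w_6 = (5.51 − 3.70)/2 = 0.905 m; q_6 = 0.33 × 0.22 × 0.905 = 0.06570 m³/s
Q = Σ qᵢ = 2.907 m³/s

2.91 m³/s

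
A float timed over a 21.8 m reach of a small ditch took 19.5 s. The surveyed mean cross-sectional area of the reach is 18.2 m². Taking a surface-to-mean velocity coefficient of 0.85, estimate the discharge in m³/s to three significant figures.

v_surface = L / t̄ = 21.8 / 19.5 = 1.118 m/s
v_mean = 0.85 × 1.118 = 0.9503 m/s
Q = A × v_mean = 18.2 × 0.9503 = 17.29 m³/s

17.3 m³/s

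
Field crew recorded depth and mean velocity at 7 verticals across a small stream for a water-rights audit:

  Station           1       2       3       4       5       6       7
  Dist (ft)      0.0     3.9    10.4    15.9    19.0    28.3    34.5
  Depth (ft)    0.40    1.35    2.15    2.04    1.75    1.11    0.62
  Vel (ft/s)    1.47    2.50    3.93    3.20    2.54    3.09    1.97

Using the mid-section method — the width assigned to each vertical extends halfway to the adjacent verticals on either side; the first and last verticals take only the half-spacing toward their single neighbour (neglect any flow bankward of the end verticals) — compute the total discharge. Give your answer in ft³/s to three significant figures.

155 ft³/s

w_1 = (3.9 − 0.0)/2 = 1.95 ft; q_1 = 1.47 × 0.40 × 1.95 = 1.147 ft³/s
w_2 = (10.4 − 0.0)/2 = 5.2 ft; q_2 = 2.50 × 1.35 × 5.2 = 17.55 ft³/s
w_3 = (15.9 − 3.9)/2 = 6 ft; q_3 = 3.93 × 2.15 × 6 = 50.70 ft³/s
w_4 = (19.0 − 10.4)/2 = 4.3 ft; q_4 = 3.20 × 2.04 × 4.3 = 28.07 ft³/s
w_5 = (28.3 − 15.9)/2 = 6.2 ft; q_5 = 2.54 × 1.75 × 6.2 = 27.56 ft³/s
w_6 = (34.5 − 19.0)/2 = 7.75 ft; q_6 = 3.09 × 1.11 × 7.75 = 26.58 ft³/s
w_7 = (34.5 − 28.3)/2 = 3.1 ft; q_7 = 1.97 × 0.62 × 3.1 = 3.786 ft³/s
Q = Σ qᵢ = 155.4 ft³/s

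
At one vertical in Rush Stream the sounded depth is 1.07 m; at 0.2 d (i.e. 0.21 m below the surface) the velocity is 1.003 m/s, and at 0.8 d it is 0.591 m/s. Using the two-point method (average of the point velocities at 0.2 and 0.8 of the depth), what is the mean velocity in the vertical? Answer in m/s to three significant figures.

v̄ = (1.003 + 0.591) / 2 = 0.7970 m/s

0.797 m/s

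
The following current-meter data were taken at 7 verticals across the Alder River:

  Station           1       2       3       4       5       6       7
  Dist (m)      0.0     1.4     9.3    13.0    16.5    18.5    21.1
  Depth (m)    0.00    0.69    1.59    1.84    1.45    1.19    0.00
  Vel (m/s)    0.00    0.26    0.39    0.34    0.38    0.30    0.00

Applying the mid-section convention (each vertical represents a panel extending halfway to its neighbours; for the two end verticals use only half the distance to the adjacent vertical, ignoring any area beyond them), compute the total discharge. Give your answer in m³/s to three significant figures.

w_2 = (9.3 − 0.0)/2 = 4.65 m; q_2 = 0.26 × 0.69 × 4.65 = 0.8342 m³/s
w_3 = (13.0 − 1.4)/2 = 5.8 m; q_3 = 0.39 × 1.59 × 5.8 = 3.597 m³/s
w_4 = (16.5 − 9.3)/2 = 3.6 m; q_4 = 0.34 × 1.84 × 3.6 = 2.252 m³/s
w_5 = (18.5 − 13.0)/2 = 2.75 m; q_5 = 0.38 × 1.45 × 2.75 = 1.515 m³/s
w_6 = (21.1 − 16.5)/2 = 2.3 m; q_6 = 0.30 × 1.19 × 2.3 = 0.8211 m³/s
Stations 1, 7 contribute zero (depth or velocity is 0).
Q = Σ qᵢ = 9.019 m³/s

9.02 m³/s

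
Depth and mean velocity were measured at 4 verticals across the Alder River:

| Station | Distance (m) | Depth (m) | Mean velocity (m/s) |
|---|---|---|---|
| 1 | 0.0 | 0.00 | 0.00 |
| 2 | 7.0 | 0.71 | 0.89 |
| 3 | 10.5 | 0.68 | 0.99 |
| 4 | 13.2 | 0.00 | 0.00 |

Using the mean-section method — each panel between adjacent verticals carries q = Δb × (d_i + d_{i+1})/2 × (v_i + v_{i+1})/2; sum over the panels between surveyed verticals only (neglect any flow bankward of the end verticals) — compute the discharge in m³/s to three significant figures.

3.85 m³/s

Panel 1-2: Δb = 7 m, d̄ = (0.00+0.71)/2 = 0.355, v̄ = (0.00+0.89)/2 = 0.445 → q = 7×0.355×0.445 = 1.106 m³/s
Panel 2-3: Δb = 3.5 m, d̄ = (0.71+0.68)/2 = 0.695, v̄ = (0.89+0.99)/2 = 0.94 → q = 3.5×0.695×0.94 = 2.287 m³/s
Panel 3-4: Δb = 2.7 m, d̄ = (0.68+0.00)/2 = 0.34, v̄ = (0.99+0.00)/2 = 0.495 → q = 2.7×0.34×0.495 = 0.4544 m³/s
Q = Σ q = 3.847 m³/s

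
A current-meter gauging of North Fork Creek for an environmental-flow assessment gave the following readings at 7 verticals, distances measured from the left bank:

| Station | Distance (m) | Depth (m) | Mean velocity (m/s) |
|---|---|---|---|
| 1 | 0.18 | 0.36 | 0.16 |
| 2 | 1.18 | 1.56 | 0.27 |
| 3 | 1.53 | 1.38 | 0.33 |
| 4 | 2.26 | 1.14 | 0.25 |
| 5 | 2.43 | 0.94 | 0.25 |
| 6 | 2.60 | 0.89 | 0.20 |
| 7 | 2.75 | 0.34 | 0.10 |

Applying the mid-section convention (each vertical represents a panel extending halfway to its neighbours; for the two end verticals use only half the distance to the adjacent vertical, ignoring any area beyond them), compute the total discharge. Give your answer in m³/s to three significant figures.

w_1 = (1.18 − 0.18)/2 = 0.5 m; q_1 = 0.16 × 0.36 × 0.5 = 0.02880 m³/s
w_2 = (1.53 − 0.18)/2 = 0.675 m; q_2 = 0.27 × 1.56 × 0.675 = 0.2843 m³/s
w_3 = (2.26 − 1.18)/2 = 0.54 m; q_3 = 0.33 × 1.38 × 0.54 = 0.2459 m³/s
w_4 = (2.43 − 1.53)/2 = 0.45 m; q_4 = 0.25 × 1.14 × 0.45 = 0.1283 m³/s
w_5 = (2.60 − 2.26)/2 = 0.17 m; q_5 = 0.25 × 0.94 × 0.17 = 0.03995 m³/s
w_6 = (2.75 − 2.43)/2 = 0.16 m; q_6 = 0.20 × 0.89 × 0.16 = 0.02848 m³/s
w_7 = (2.75 − 2.60)/2 = 0.075 m; q_7 = 0.10 × 0.34 × 0.075 = 0.002550 m³/s
Q = Σ qᵢ = 0.7583 m³/s

0.758 m³/s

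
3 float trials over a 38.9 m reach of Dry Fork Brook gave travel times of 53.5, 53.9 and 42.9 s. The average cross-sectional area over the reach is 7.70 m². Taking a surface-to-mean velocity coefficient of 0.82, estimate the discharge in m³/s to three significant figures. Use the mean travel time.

t̄ = (53.5 + 53.9 + 42.9) / 3 = 50.1 s
v_surface = L / t̄ = 38.9 / 50.1 = 0.7764 m/s
v_mean = 0.82 × 0.7764 = 0.6367 m/s
Q = A × v_mean = 7.70 × 0.6367 = 4.902 m³/s

4.90 m³/s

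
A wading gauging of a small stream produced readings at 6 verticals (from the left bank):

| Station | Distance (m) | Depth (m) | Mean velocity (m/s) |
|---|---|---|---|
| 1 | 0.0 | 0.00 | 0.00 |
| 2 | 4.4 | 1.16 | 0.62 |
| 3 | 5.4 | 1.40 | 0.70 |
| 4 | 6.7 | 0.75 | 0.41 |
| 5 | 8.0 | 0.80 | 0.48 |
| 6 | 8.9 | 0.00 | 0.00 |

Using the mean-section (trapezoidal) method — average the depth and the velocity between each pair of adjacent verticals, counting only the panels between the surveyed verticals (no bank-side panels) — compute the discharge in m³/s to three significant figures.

Panel 1-2: Δb = 4.4 m, d̄ = (0.00+1.16)/2 = 0.58, v̄ = (0.00+0.62)/2 = 0.31 → q = 4.4×0.58×0.31 = 0.7911 m³/s
Panel 2-3: Δb = 1 m, d̄ = (1.16+1.40)/2 = 1.28, v̄ = (0.62+0.70)/2 = 0.66 → q = 1×1.28×0.66 = 0.8448 m³/s
Panel 3-4: Δb = 1.3 m, d̄ = (1.40+0.75)/2 = 1.075, v̄ = (0.70+0.41)/2 = 0.555 → q = 1.3×1.075×0.555 = 0.7756 m³/s
Panel 4-5: Δb = 1.3 m, d̄ = (0.75+0.80)/2 = 0.775, v̄ = (0.41+0.48)/2 = 0.445 → q = 1.3×0.775×0.445 = 0.4483 m³/s
Panel 5-6: Δb = 0.9 m, d̄ = (0.80+0.00)/2 = 0.4, v̄ = (0.48+0.00)/2 = 0.24 → q = 0.9×0.4×0.24 = 0.08640 m³/s
Q = Σ q = 2.946 m³/s

2.95 m³/s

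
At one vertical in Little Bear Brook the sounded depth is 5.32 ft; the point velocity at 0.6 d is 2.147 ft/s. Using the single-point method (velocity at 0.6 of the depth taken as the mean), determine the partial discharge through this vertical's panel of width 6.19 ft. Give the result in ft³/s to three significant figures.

70.7 ft³/s

v̄ = v₀.₆ = 2.147 ft/s
q = v̄ × d × w = 2.147 × 5.32 × 6.19 = 70.70 ft³/s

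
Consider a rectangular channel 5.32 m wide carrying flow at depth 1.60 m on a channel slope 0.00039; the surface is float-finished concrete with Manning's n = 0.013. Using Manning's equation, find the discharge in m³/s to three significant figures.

12.9 m³/s

A = b·y = 5.32 × 1.60 = 8.512 m²
P = b + 2y = 5.32 + 2×1.60 = 8.520 m
R = A/P = 8.512/8.520 = 0.9991 m
Q = (1/n)·A·R^(2/3)·S^(1/2) = (1/0.013) × 8.512 × 0.9991^(2/3) × 0.00039^(1/2) = 12.92 m³/s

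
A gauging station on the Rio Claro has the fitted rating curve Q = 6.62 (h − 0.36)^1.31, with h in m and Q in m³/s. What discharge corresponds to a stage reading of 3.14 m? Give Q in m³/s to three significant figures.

Q = 6.62 × (3.14 − 0.36)^1.31 = 6.62 × 2.78^1.31 = 25.27 m³/s

25.3 m³/s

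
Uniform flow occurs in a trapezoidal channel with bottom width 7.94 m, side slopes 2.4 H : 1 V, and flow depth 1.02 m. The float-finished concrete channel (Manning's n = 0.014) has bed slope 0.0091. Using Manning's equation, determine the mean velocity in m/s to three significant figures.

A = (b + z·y)·y = (7.94 + 2.4×1.02)×1.02 = 10.60 m²
P = b + 2y√(1+z²) = 7.94 + 2×1.02×√(1+2.4²) = 13.24 m
R = A/P = 10.60/13.24 = 0.8000 m
Q = (1/n)·A·R^(2/3)·S^(1/2) = (1/0.014) × 10.60 × 0.8000^(2/3) × 0.0091^(1/2) = 62.22 m³/s
V = Q/A = 62.22/10.60 = 5.872 m/s

5.87 m/s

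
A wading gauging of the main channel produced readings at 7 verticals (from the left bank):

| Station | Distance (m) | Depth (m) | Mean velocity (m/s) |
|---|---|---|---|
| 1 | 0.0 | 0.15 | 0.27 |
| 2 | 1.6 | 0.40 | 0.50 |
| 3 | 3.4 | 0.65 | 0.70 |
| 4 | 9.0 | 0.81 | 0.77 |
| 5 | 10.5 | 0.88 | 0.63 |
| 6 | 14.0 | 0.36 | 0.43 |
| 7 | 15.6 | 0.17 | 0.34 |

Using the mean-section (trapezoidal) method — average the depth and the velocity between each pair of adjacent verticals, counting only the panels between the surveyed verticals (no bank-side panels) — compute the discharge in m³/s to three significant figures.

5.94 m³/s

Panel 1-2: Δb = 1.6 m, d̄ = (0.15+0.40)/2 = 0.275, v̄ = (0.27+0.50)/2 = 0.385 → q = 1.6×0.275×0.385 = 0.1694 m³/s
Panel 2-3: Δb = 1.8 m, d̄ = (0.40+0.65)/2 = 0.525, v̄ = (0.50+0.70)/2 = 0.6 → q = 1.8×0.525×0.6 = 0.5670 m³/s
Panel 3-4: Δb = 5.6 m, d̄ = (0.65+0.81)/2 = 0.73, v̄ = (0.70+0.77)/2 = 0.735 → q = 5.6×0.73×0.735 = 3.005 m³/s
Panel 4-5: Δb = 1.5 m, d̄ = (0.81+0.88)/2 = 0.845, v̄ = (0.77+0.63)/2 = 0.7 → q = 1.5×0.845×0.7 = 0.8873 m³/s
Panel 5-6: Δb = 3.5 m, d̄ = (0.88+0.36)/2 = 0.62, v̄ = (0.63+0.43)/2 = 0.53 → q = 3.5×0.62×0.53 = 1.150 m³/s
Panel 6-7: Δb = 1.6 m, d̄ = (0.36+0.17)/2 = 0.265, v̄ = (0.43+0.34)/2 = 0.385 → q = 1.6×0.265×0.385 = 0.1632 m³/s
Q = Σ q = 5.942 m³/s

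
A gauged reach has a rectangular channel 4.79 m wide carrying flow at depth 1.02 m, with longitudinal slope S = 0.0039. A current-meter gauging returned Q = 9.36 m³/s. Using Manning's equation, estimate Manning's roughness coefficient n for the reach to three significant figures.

A = b·y = 4.79 × 1.02 = 4.886 m²
P = b + 2y = 4.79 + 2×1.02 = 6.830 m
R = A/P = 4.886/6.830 = 0.7153 m
n = (1/Q)·A·R^(2/3)·S^(1/2) = (1/9.36) × 4.886 × 0.7999 × 0.06245 = 0.02607

0.0261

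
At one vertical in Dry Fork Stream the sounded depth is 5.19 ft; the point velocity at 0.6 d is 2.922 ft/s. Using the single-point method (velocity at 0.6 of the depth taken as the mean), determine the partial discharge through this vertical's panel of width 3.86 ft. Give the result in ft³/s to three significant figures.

v̄ = v₀.₆ = 2.922 ft/s
q = v̄ × d × w = 2.922 × 5.19 × 3.86 = 58.54 ft³/s

58.5 ft³/s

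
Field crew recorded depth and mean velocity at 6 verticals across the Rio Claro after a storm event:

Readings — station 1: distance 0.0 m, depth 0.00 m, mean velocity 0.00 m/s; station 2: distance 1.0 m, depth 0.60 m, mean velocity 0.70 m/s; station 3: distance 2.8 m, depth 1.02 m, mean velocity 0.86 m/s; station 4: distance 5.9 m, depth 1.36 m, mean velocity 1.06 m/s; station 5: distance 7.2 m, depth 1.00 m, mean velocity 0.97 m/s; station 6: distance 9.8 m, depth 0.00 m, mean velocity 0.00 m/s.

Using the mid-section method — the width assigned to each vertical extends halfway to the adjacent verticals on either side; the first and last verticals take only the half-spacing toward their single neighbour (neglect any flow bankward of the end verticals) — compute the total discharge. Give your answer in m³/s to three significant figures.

w_2 = (2.8 − 0.0)/2 = 1.4 m; q_2 = 0.70 × 0.60 × 1.4 = 0.5880 m³/s
w_3 = (5.9 − 1.0)/2 = 2.45 m; q_3 = 0.86 × 1.02 × 2.45 = 2.149 m³/s
w_4 = (7.2 − 2.8)/2 = 2.2 m; q_4 = 1.06 × 1.36 × 2.2 = 3.172 m³/s
w_5 = (9.8 − 5.9)/2 = 1.95 m; q_5 = 0.97 × 1.00 × 1.95 = 1.892 m³/s
Stations 1, 6 contribute zero (depth or velocity is 0).
Q = Σ qᵢ = 7.800 m³/s

7.80 m³/s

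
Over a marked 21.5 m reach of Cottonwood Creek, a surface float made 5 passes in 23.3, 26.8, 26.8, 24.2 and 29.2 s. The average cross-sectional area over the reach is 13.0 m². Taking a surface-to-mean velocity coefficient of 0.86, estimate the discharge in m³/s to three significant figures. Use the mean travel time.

t̄ = (23.3 + 26.8 + 26.8 + 24.2 + 29.2) / 5 = 26.06 s
v_surface = L / t̄ = 21.5 / 26.06 = 0.8250 m/s
v_mean = 0.86 × 0.8250 = 0.7095 m/s
Q = A × v_mean = 13.0 × 0.7095 = 9.224 m³/s

9.22 m³/s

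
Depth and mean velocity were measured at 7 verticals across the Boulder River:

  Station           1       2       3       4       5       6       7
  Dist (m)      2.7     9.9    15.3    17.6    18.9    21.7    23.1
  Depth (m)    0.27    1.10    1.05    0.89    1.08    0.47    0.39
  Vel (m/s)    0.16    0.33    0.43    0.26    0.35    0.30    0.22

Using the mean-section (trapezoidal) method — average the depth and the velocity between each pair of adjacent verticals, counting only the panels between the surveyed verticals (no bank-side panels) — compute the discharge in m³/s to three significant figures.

5.44 m³/s

Panel 1-2: Δb = 7.2 m, d̄ = (0.27+1.10)/2 = 0.685, v̄ = (0.16+0.33)/2 = 0.245 → q = 7.2×0.685×0.245 = 1.208 m³/s
Panel 2-3: Δb = 5.4 m, d̄ = (1.10+1.05)/2 = 1.075, v̄ = (0.33+0.43)/2 = 0.38 → q = 5.4×1.075×0.38 = 2.206 m³/s
Panel 3-4: Δb = 2.3 m, d̄ = (1.05+0.89)/2 = 0.97, v̄ = (0.43+0.26)/2 = 0.345 → q = 2.3×0.97×0.345 = 0.7697 m³/s
Panel 4-5: Δb = 1.3 m, d̄ = (0.89+1.08)/2 = 0.985, v̄ = (0.26+0.35)/2 = 0.305 → q = 1.3×0.985×0.305 = 0.3906 m³/s
Panel 5-6: Δb = 2.8 m, d̄ = (1.08+0.47)/2 = 0.775, v̄ = (0.35+0.30)/2 = 0.325 → q = 2.8×0.775×0.325 = 0.7053 m³/s
Panel 6-7: Δb = 1.4 m, d̄ = (0.47+0.39)/2 = 0.43, v̄ = (0.30+0.22)/2 = 0.26 → q = 1.4×0.43×0.26 = 0.1565 m³/s
Q = Σ q = 5.436 m³/s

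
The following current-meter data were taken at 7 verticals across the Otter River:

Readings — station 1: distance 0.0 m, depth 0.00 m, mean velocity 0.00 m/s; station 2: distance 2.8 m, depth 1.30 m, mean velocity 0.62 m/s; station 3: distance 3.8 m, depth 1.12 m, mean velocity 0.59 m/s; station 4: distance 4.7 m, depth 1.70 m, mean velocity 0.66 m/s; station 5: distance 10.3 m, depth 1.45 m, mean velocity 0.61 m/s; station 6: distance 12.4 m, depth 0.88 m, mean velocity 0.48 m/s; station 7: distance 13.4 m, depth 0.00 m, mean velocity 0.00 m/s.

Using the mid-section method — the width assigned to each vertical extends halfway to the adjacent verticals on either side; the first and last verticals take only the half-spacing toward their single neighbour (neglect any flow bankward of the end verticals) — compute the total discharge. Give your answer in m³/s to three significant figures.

w_2 = (3.8 − 0.0)/2 = 1.9 m; q_2 = 0.62 × 1.30 × 1.9 = 1.531 m³/s
w_3 = (4.7 − 2.8)/2 = 0.95 m; q_3 = 0.59 × 1.12 × 0.95 = 0.6278 m³/s
w_4 = (10.3 − 3.8)/2 = 3.25 m; q_4 = 0.66 × 1.70 × 3.25 = 3.647 m³/s
w_5 = (12.4 − 4.7)/2 = 3.85 m; q_5 = 0.61 × 1.45 × 3.85 = 3.405 m³/s
w_6 = (13.4 − 10.3)/2 = 1.55 m; q_6 = 0.48 × 0.88 × 1.55 = 0.6547 m³/s
Stations 1, 7 contribute zero (depth or velocity is 0).
Q = Σ qᵢ = 9.866 m³/s

9.87 m³/s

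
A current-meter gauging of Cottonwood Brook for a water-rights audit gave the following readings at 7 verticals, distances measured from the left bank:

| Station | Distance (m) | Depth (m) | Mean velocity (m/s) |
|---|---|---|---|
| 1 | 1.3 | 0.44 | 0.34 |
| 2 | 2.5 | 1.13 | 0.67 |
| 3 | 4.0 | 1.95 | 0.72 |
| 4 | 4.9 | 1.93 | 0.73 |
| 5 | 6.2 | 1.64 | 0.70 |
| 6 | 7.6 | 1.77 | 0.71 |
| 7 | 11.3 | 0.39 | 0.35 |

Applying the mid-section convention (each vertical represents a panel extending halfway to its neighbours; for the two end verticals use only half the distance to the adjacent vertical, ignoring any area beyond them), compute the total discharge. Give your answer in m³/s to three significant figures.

9.35 m³/s

w_1 = (2.5 − 1.3)/2 = 0.6 m; q_1 = 0.34 × 0.44 × 0.6 = 0.08976 m³/s
w_2 = (4.0 − 1.3)/2 = 1.35 m; q_2 = 0.67 × 1.13 × 1.35 = 1.022 m³/s
w_3 = (4.9 − 2.5)/2 = 1.2 m; q_3 = 0.72 × 1.95 × 1.2 = 1.685 m³/s
w_4 = (6.2 − 4.0)/2 = 1.1 m; q_4 = 0.73 × 1.93 × 1.1 = 1.550 m³/s
w_5 = (7.6 − 4.9)/2 = 1.35 m; q_5 = 0.70 × 1.64 × 1.35 = 1.550 m³/s
w_6 = (11.3 − 6.2)/2 = 2.55 m; q_6 = 0.71 × 1.77 × 2.55 = 3.205 m³/s
w_7 = (11.3 − 7.6)/2 = 1.85 m; q_7 = 0.35 × 0.39 × 1.85 = 0.2525 m³/s
Q = Σ qᵢ = 9.353 m³/s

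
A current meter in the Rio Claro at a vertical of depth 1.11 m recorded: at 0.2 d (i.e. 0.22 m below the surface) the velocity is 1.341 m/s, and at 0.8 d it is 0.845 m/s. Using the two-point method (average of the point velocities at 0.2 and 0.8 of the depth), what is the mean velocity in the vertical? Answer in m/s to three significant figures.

1.09 m/s

v̄ = (1.341 + 0.845) / 2 = 1.093 m/s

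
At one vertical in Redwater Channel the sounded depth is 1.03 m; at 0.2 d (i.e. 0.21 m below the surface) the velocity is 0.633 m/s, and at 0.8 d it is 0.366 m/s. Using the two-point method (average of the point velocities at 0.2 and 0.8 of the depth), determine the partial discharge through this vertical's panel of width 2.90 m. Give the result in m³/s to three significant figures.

1.49 m³/s

v̄ = (0.633 + 0.366) / 2 = 0.4995 m/s
q = v̄ × d × w = 0.4995 × 1.03 × 2.90 = 1.492 m³/s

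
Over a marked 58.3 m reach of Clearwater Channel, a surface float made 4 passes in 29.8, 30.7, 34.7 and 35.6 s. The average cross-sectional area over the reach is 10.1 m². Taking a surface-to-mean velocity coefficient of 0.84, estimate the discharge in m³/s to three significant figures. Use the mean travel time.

15.1 m³/s

t̄ = (29.8 + 30.7 + 34.7 + 35.6) / 4 = 32.7 s
v_surface = L / t̄ = 58.3 / 32.7 = 1.783 m/s
v_mean = 0.84 × 1.783 = 1.498 m/s
Q = A × v_mean = 10.1 × 1.498 = 15.13 m³/s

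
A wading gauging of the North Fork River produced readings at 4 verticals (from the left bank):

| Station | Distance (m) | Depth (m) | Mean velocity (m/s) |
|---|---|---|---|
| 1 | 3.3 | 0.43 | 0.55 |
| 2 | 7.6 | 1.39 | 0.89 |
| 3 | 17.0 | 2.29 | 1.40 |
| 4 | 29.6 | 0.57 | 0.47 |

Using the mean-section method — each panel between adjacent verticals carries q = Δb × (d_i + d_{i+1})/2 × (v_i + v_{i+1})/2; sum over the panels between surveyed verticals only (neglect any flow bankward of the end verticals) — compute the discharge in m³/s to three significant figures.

39.5 m³/s

Panel 1-2: Δb = 4.3 m, d̄ = (0.43+1.39)/2 = 0.91, v̄ = (0.55+0.89)/2 = 0.72 → q = 4.3×0.91×0.72 = 2.817 m³/s
Panel 2-3: Δb = 9.4 m, d̄ = (1.39+2.29)/2 = 1.84, v̄ = (0.89+1.40)/2 = 1.145 → q = 9.4×1.84×1.145 = 19.80 m³/s
Panel 3-4: Δb = 12.6 m, d̄ = (2.29+0.57)/2 = 1.43, v̄ = (1.40+0.47)/2 = 0.935 → q = 12.6×1.43×0.935 = 16.85 m³/s
Q = Σ q = 39.47 m³/s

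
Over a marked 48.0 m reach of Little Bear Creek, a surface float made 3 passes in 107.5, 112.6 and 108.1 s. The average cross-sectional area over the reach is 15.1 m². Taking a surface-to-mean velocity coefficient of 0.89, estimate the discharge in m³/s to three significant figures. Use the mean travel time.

5.90 m³/s

t̄ = (107.5 + 112.6 + 108.1) / 3 = 109.4 s
v_surface = L / t̄ = 48.0 / 109.4 = 0.4388 m/s
v_mean = 0.89 × 0.4388 = 0.3905 m/s
Q = A × v_mean = 15.1 × 0.3905 = 5.896 m³/s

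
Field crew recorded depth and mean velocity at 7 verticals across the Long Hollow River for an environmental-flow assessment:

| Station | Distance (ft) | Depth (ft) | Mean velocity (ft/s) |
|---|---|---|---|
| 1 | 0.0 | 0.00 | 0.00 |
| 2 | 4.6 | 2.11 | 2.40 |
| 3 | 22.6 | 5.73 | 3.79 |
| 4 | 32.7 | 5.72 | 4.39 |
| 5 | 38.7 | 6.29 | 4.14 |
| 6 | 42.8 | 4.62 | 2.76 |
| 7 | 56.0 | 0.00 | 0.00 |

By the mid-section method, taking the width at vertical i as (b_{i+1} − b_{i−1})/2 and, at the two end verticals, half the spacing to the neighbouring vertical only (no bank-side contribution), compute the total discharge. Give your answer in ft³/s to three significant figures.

806 ft³/s

w_2 = (22.6 − 0.0)/2 = 11.3 ft; q_2 = 2.40 × 2.11 × 11.3 = 57.22 ft³/s
w_3 = (32.7 − 4.6)/2 = 14.05 ft; q_3 = 3.79 × 5.73 × 14.05 = 305.1 ft³/s
w_4 = (38.7 − 22.6)/2 = 8.05 ft; q_4 = 4.39 × 5.72 × 8.05 = 202.1 ft³/s
w_5 = (42.8 − 32.7)/2 = 5.05 ft; q_5 = 4.14 × 6.29 × 5.05 = 131.5 ft³/s
w_6 = (56.0 − 38.7)/2 = 8.65 ft; q_6 = 2.76 × 4.62 × 8.65 = 110.3 ft³/s
Stations 1, 7 contribute zero (depth or velocity is 0).
Q = Σ qᵢ = 806.3 ft³/s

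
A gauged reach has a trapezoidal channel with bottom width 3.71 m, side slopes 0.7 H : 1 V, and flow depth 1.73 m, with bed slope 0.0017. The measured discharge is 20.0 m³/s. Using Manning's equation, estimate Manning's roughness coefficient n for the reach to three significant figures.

0.0184

A = (b + z·y)·y = (3.71 + 0.7×1.73)×1.73 = 8.513 m²
P = b + 2y√(1+z²) = 3.71 + 2×1.73×√(1+0.7²) = 7.933 m
R = A/P = 8.513/7.933 = 1.073 m
n = (1/Q)·A·R^(2/3)·S^(1/2) = (1/20.0) × 8.513 × 1.048 × 0.04123 = 0.01840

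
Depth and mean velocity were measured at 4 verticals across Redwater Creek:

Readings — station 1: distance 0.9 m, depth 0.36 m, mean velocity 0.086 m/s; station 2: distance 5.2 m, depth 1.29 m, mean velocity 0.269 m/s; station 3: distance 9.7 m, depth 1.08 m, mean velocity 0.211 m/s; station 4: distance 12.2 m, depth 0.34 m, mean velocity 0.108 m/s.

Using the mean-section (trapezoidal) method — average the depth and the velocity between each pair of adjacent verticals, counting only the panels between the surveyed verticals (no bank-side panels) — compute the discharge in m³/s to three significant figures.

Panel 1-2: Δb = 4.3 m, d̄ = (0.36+1.29)/2 = 0.825, v̄ = (0.086+0.269)/2 = 0.1775 → q = 4.3×0.825×0.1775 = 0.6297 m³/s
Panel 2-3: Δb = 4.5 m, d̄ = (1.29+1.08)/2 = 1.185, v̄ = (0.269+0.211)/2 = 0.24 → q = 4.5×1.185×0.24 = 1.280 m³/s
Panel 3-4: Δb = 2.5 m, d̄ = (1.08+0.34)/2 = 0.71, v̄ = (0.211+0.108)/2 = 0.1595 → q = 2.5×0.71×0.1595 = 0.2831 m³/s
Q = Σ q = 2.193 m³/s

2.19 m³/s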